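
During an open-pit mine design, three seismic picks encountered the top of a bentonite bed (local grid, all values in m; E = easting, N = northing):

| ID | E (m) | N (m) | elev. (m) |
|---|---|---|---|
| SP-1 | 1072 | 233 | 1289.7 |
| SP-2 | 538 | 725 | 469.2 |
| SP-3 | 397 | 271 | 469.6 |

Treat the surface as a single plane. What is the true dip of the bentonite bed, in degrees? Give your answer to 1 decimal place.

51.4°

Two edge vectors: SP-1→SP-2 = (-534, 492, -820.5), SP-1→SP-3 = (-675, 38, -820.1).
Normal n = (SP-1→SP-2) × (SP-1→SP-3) = (-372310.2, 115904.1, 311808).
So ∂z/∂E = −n_x/n_z = 1.19404 and ∂z/∂N = −n_y/n_z = −0.37172.
Gradient magnitude |∇z| = √(a² + b²) = √(1.42572 + 0.13817) = 1.25056.
True dip = arctan(1.25056) = 51.4°, dipping toward WNW (azimuth ≈ 287°).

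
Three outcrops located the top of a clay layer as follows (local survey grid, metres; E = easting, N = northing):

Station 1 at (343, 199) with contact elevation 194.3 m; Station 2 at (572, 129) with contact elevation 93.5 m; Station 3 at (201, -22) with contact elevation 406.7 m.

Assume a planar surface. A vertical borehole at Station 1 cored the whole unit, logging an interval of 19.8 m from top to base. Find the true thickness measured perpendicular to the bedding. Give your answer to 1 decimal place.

15.2 m

Two edge vectors: Station 1→Station 2 = (229, -70, -100.8), Station 1→Station 3 = (-142, -221, 212.4).
Normal n = (Station 1→Station 2) × (Station 1→Station 3) = (-37144.8, -34326, -60549).
So ∂z/∂E = −n_x/n_z = −0.61347 and ∂z/∂N = −n_y/n_z = −0.56691.
|∇z| = √(a²+b²) = 0.83530, so dip δ = arctan(0.83530) = 39.87°.
True thickness = vertical thickness × cos δ = 19.8 × cos 39.87° = 15.2 m.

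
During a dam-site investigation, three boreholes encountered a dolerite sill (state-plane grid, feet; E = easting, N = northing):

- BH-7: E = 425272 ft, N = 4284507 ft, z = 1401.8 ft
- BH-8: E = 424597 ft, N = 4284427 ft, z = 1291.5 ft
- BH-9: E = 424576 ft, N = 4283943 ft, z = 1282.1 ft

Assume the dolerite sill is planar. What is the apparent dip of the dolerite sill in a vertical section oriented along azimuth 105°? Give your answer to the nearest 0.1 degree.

8.7°

Two edge vectors: BH-7→BH-8 = (-675, -80, -110.3), BH-7→BH-9 = (-696, -564, -119.7).
Normal n = (BH-7→BH-8) × (BH-7→BH-9) = (-52633.2, -4028.7, 325020).
So ∂z/∂E = −n_x/n_z = 0.16194 and ∂z/∂N = −n_y/n_z = 0.01240.
Unit vector along 105° is (sin 105°, cos 105°) = (0.9659, -0.2588).
Slope in that direction = a·(0.9659) + b·(-0.2588) = 0.15321.
Apparent dip = arctan|0.15321| = 8.7° (true dip is 9.2°, so apparent ≤ true as expected).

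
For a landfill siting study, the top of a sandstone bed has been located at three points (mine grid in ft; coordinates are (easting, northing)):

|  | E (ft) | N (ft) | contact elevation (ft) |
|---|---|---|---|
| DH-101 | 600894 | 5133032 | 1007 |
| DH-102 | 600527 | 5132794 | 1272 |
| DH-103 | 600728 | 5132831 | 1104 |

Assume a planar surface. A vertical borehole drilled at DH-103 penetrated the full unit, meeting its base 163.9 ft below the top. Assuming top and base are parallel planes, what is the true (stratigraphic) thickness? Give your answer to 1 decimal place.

121.0 ft

Let the plane be z = a·E + b·N + c.
DH-102−DH-101: −367a − 238b = 265;  DH-103−DH-101: −166a − 201b = 97.
Solving gives a = −0.88091, b = 0.24493.
|∇z| = √(a²+b²) = 0.91432, so dip δ = arctan(0.91432) = 42.44°.
True thickness = vertical thickness × cos δ = 163.9 × cos 42.44° = 121.0 ft.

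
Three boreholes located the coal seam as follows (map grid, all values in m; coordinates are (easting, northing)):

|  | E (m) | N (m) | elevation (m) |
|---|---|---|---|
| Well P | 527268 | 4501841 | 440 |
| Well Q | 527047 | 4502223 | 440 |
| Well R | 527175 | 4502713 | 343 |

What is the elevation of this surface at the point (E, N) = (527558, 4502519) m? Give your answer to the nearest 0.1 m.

279.2 m

Let the plane be z = a·E + b·N + c.
Well Q−Well P: −221a + 382b = 0;  Well R−Well P: −93a + 872b = −97.
Solving gives a = −0.235733462, b = −0.136379830.
Then c = 440 − a·527268 − b·4501841 = 738695.02.
At (527558, 4502519): z = −124363.1 − 614052.8 + 738695.02 = 279.2 m.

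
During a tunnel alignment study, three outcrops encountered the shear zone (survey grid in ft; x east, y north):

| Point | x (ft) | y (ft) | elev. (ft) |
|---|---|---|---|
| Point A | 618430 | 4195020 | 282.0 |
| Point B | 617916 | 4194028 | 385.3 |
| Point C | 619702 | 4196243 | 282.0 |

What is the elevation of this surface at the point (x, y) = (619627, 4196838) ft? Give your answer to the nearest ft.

Two edge vectors: Point A→Point B = (-514, -992, 103.3), Point A→Point C = (1272, 1223, 0).
Normal n = (Point A→Point B) × (Point A→Point C) = (-126335.9, 131397.6, 633202).
So ∂z/∂x = −n_x/n_z = 0.19951911 and ∂z/∂y = −n_y/n_z = −0.20751293.
Intercept c from Point A: 282 − 123388.60 + 870520.88 = 747414.27.
At (619627, 4196838): z = 123627.4 − 870898.1 + 747414.27 = 143.6 ft.

144 ft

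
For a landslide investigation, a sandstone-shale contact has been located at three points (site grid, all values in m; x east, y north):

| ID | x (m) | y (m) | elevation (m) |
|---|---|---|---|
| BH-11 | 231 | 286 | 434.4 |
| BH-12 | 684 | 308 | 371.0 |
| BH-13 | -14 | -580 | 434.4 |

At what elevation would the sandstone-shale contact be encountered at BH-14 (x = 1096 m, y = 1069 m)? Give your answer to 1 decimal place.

Let the plane be z = a·x + b·y + c.
BH-12−BH-11: 453a + 22b = −63.4;  BH-13−BH-11: −245a − 866b = 0.
Solving gives a = −0.141906, b = 0.040146.
Then c = 434.4 − a·231 − b·286 = 455.70.
At (1096, 1069): z = −155.5 + 42.9 + 455.70 = 343.1 m.

343.1 m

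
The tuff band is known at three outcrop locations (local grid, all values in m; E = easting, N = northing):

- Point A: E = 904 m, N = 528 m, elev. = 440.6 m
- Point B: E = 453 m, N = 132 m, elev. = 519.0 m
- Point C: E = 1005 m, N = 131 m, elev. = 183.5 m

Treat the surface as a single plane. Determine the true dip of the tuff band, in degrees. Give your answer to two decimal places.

38.03°

Two edge vectors: Point A→Point B = (-451, -396, 78.4), Point A→Point C = (101, -397, -257.1).
Normal n = (Point A→Point B) × (Point A→Point C) = (132936.4, -108033.7, 219043).
So ∂z/∂E = −n_x/n_z = −0.60690 and ∂z/∂N = −n_y/n_z = 0.49321.
Gradient magnitude |∇z| = √(a² + b²) = √(0.36832 + 0.24325) = 0.78203.
True dip = arctan(0.78203) = 38.03°, dipping toward SE (azimuth ≈ 129°).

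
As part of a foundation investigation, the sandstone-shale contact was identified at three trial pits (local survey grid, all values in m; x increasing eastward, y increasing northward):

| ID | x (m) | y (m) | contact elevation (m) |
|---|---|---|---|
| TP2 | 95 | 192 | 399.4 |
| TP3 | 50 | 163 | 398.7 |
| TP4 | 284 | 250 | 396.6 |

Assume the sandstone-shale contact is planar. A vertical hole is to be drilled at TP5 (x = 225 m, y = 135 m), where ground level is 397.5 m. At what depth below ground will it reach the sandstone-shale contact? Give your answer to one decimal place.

Let the plane be z = a·x + b·y + c.
TP3−TP2: −45a − 29b = −0.7;  TP4−TP2: 189a + 58b = −2.8.
Solving gives a = −0.04242, b = 0.08997.
Then c = 399.4 − a·95 − b·192 = 386.16.
At (225, 135): z_contact = −9.55 + 12.15 + 386.16 = 388.76 m.
Depth below ground = 397.5 − 388.76 = 8.7 m.

8.7 m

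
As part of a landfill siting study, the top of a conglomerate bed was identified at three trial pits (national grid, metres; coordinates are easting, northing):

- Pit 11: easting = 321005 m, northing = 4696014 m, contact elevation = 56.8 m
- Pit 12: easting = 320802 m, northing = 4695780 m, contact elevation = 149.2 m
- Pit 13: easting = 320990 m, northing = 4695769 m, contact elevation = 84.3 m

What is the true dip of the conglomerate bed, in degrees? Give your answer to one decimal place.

19.9°

Let the plane be z = a·easting + b·northing + c.
Pit 12−Pit 11: −203a − 234b = 92.4;  Pit 13−Pit 11: −15a − 245b = 27.5.
Solving gives a = −0.35052, b = −0.09078.
Gradient magnitude |∇z| = √(a² + b²) = √(0.12287 + 0.00824) = 0.36209.
True dip = arctan(0.36209) = 19.9°, dipping toward ENE (azimuth ≈ 075°).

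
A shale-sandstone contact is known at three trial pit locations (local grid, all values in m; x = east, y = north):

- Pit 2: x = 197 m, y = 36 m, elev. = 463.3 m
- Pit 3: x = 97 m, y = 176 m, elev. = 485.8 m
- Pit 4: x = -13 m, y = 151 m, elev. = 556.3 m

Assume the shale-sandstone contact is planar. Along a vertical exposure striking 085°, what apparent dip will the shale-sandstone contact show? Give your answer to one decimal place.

Let the plane be z = a·x + b·y + c.
Pit 3−Pit 2: −100a + 140b = 22.5;  Pit 4−Pit 2: −210a + 115b = 93.
Solving gives a = −0.58282, b = −0.25559.
Unit vector along 085° is (sin 85°, cos 85°) = (0.9962, 0.0872).
Slope in that direction = a·(0.9962) + b·(0.0872) = −0.60288.
Apparent dip = arctan|0.60288| = 31.1° (true dip is 32.5°, so apparent ≤ true as expected).

31.1°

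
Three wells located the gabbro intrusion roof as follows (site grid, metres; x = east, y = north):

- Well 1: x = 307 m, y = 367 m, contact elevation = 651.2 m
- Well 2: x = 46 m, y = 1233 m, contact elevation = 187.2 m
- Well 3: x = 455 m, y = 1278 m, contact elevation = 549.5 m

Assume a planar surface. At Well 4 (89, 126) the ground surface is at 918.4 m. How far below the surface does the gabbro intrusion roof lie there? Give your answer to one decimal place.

Two edge vectors: Well 1→Well 2 = (-261, 866, -464), Well 1→Well 3 = (148, 911, -101.7).
Normal n = (Well 1→Well 2) × (Well 1→Well 3) = (334631.8, -95215.7, -365939).
So ∂z/∂x = −n_x/n_z = 0.914447 and ∂z/∂y = −n_y/n_z = −0.260196.
Intercept c from Well 1: 651.2 − 280.74 + 95.49 = 465.96.
At (89, 126): z_contact = 81.39 − 32.78 + 465.96 = 514.56 m.
Depth below ground = 918.4 − 514.56 = 403.8 m.

403.8 m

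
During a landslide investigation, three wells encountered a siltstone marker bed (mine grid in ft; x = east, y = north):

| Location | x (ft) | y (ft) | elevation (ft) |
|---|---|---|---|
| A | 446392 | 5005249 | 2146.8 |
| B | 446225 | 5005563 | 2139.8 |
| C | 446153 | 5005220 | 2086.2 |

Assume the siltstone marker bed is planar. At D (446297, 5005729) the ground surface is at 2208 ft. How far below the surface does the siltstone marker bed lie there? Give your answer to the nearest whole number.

Two edge vectors: A→B = (-167, 314, -7), A→C = (-239, -29, -60.6).
Normal n = (A→B) × (A→C) = (-19231.4, -8447.2, 79889).
So ∂z/∂x = −n_x/n_z = 0.24072651 and ∂z/∂y = −n_y/n_z = 0.10573671.
Intercept c from A: 2146.8 − 107458.39 − 529238.56 = −634550.15.
At (446297, 5005729): z_contact = 107435.5 + 529289.3 − 634550.15 = 2174.7 ft.
Depth below ground = 2208 − 2174.7 = 33 ft.

33 ft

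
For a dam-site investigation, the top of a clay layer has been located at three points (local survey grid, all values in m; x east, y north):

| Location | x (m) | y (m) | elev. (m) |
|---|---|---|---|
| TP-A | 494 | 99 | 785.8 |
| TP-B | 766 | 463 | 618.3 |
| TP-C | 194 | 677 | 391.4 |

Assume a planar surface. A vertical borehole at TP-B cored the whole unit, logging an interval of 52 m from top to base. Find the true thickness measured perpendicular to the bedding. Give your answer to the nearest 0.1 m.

44.3 m

Two edge vectors: TP-A→TP-B = (272, 364, -167.5), TP-A→TP-C = (-300, 578, -394.4).
Normal n = (TP-A→TP-B) × (TP-A→TP-C) = (-46746.6, 157526.8, 266416).
So ∂z/∂x = −n_x/n_z = 0.17546 and ∂z/∂y = −n_y/n_z = −0.59128.
|∇z| = √(a²+b²) = 0.61677, so dip δ = arctan(0.61677) = 31.66°.
True thickness = vertical thickness × cos δ = 52 × cos 31.66° = 44.3 m.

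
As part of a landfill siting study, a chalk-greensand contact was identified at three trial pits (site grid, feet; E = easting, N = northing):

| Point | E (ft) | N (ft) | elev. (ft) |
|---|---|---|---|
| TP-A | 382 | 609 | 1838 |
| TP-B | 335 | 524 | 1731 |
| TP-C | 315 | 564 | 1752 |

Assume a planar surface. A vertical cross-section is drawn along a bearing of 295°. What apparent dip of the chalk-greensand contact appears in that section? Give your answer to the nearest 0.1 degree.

14.7°

Let the plane be z = a·E + b·N + c.
TP-B−TP-A: −47a − 85b = −107;  TP-C−TP-A: −67a − 45b = −86.
Solving gives a = 0.69693, b = 0.87346.
Unit vector along 295° is (sin 295°, cos 295°) = (-0.9063, 0.4226).
Slope in that direction = a·(-0.9063) + b·(0.4226) = −0.26249.
Apparent dip = arctan|0.26249| = 14.7° (true dip is 48.2°, so apparent ≤ true as expected).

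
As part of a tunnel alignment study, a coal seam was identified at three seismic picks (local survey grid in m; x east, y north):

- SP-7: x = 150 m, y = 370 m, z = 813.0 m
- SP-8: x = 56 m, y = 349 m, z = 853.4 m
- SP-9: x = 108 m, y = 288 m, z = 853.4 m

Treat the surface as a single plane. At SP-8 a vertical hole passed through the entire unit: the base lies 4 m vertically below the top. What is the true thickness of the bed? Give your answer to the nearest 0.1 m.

3.6 m

Let the plane be z = a·x + b·y + c.
SP-8−SP-7: −94a − 21b = 40.4;  SP-9−SP-7: −42a − 82b = 40.4.
Solving gives a = −0.36103, b = −0.30776.
|∇z| = √(a²+b²) = 0.47441, so dip δ = arctan(0.47441) = 25.38°.
True thickness = vertical thickness × cos δ = 4 × cos 25.38° = 3.6 m.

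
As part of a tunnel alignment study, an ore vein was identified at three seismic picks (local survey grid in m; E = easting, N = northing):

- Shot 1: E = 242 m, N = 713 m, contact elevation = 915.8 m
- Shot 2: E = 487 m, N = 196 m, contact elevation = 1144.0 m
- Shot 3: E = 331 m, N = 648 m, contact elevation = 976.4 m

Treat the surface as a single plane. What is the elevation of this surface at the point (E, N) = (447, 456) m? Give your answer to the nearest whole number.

Two edge vectors: Shot 1→Shot 2 = (245, -517, 228.2), Shot 1→Shot 3 = (89, -65, 60.6).
Normal n = (Shot 1→Shot 2) × (Shot 1→Shot 3) = (-16497.2, 5462.8, 30088).
So ∂z/∂E = −n_x/n_z = 0.54830 and ∂z/∂N = −n_y/n_z = −0.18156.
Intercept c from Shot 1: 915.8 − 132.69 + 129.45 = 912.56.
At (447, 456): z = 245.1 − 82.8 + 912.56 = 1074.9 m.

1075 m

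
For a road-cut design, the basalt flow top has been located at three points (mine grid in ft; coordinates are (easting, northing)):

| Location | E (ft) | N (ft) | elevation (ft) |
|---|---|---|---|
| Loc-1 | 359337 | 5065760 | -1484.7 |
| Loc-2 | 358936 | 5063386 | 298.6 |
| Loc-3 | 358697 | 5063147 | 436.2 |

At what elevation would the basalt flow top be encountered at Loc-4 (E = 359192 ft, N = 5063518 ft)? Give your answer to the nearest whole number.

Let the plane be z = a·E + b·N + c.
Loc-2−Loc-1: −401a − 2374b = 1783.3;  Loc-3−Loc-1: −640a − 2613b = 1920.9.
Solving gives a = 0.21110579, b = −0.78683800.
Then c = -1484.7 − a·359337 − b·5065760 = 3908589.66.
At (359192, 5063518): z = 75827.5 − 3984168.4 + 3908589.66 = 248.8 ft.

249 ft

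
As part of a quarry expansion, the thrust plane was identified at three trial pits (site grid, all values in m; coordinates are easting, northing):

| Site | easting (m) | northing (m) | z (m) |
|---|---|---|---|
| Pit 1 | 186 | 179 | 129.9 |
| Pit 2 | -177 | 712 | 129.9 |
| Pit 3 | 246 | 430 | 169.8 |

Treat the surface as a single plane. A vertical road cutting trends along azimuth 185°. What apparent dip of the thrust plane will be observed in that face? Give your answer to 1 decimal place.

Two edge vectors: Pit 1→Pit 2 = (-363, 533, 0), Pit 1→Pit 3 = (60, 251, 39.9).
Normal n = (Pit 1→Pit 2) × (Pit 1→Pit 3) = (21266.7, 14483.7, -123093).
So ∂z/∂easting = −n_x/n_z = 0.17277 and ∂z/∂northing = −n_y/n_z = 0.11766.
Unit vector along 185° is (sin 185°, cos 185°) = (-0.0872, -0.9962).
Slope in that direction = a·(-0.0872) + b·(-0.9962) = −0.13227.
Apparent dip = arctan|0.13227| = 7.5° (true dip is 11.8°, so apparent ≤ true as expected).

7.5°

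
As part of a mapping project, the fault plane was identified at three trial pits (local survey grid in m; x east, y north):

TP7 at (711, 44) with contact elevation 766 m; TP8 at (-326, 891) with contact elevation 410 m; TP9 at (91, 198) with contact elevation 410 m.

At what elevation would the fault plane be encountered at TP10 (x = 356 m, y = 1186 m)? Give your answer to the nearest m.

Let the plane be z = a·x + b·y + c.
TP8−TP7: −1037a + 847b = −356;  TP9−TP7: −620a + 154b = −356.
Solving gives a = 0.67509, b = 0.40623.
Then c = 766 − a·711 − b·44 = 268.13.
At (356, 1186): z = 240.3 + 481.8 + 268.13 = 990.3 m.

990 m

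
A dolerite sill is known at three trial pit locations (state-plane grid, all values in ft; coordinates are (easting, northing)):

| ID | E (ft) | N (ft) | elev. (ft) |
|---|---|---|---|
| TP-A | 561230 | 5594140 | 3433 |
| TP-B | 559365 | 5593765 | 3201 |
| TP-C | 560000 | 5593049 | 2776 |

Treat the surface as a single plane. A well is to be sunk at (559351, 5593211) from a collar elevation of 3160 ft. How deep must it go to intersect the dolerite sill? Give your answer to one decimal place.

Let the plane be z = a·E + b·N + c.
TP-B−TP-A: −1865a − 375b = −232;  TP-C−TP-A: −1230a − 1091b = −657.
Solving gives a = 0.004281633, b = 0.597372677.
Then c = 3433 − a·561230 − b·5594140 = −3340756.37.
At (559351, 5593211): z_contact = 2394.94 + 3341231.43 − 3340756.37 = 2870.00 ft.
Depth below ground = 3160 − 2870.00 = 290.0 ft.

290.0 ft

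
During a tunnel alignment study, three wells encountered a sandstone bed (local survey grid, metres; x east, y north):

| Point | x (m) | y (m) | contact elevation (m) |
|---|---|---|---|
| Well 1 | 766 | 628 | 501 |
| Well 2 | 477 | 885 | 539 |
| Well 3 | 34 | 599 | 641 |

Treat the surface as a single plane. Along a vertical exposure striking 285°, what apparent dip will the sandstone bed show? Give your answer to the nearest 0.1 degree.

9.4°

Let the plane be z = a·x + b·y + c.
Well 2−Well 1: −289a + 257b = 38;  Well 3−Well 1: −732a − 29b = 140.
Solving gives a = −0.18871, b = −0.06434.
Unit vector along 285° is (sin 285°, cos 285°) = (-0.9659, 0.2588).
Slope in that direction = a·(-0.9659) + b·(0.2588) = 0.16562.
Apparent dip = arctan|0.16562| = 9.4° (true dip is 11.3°, so apparent ≤ true as expected).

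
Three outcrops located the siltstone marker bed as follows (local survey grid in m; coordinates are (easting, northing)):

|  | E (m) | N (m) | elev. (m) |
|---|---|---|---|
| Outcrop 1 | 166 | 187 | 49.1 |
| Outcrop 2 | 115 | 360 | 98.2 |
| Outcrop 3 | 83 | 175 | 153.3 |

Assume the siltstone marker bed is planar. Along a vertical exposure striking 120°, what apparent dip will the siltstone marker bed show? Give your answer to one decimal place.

Let the plane be z = a·E + b·N + c.
Outcrop 2−Outcrop 1: −51a + 173b = 49.1;  Outcrop 3−Outcrop 1: −83a − 12b = 104.2.
Solving gives a = −1.24346, b = −0.08275.
Unit vector along 120° is (sin 120°, cos 120°) = (0.8660, -0.5000).
Slope in that direction = a·(0.8660) + b·(-0.5000) = −1.03549.
Apparent dip = arctan|1.03549| = 46.0° (true dip is 51.3°, so apparent ≤ true as expected).

46.0°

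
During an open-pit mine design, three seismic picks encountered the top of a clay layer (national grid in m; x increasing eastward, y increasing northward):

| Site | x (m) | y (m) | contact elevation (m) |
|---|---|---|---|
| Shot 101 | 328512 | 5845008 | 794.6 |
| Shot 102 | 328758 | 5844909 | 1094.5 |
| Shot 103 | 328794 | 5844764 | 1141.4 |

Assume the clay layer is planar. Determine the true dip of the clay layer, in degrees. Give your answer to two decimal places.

50.43°

Let the plane be z = a·x + b·y + c.
Shot 102−Shot 101: 246a − 99b = 299.9;  Shot 103−Shot 101: 282a − 244b = 346.8.
Solving gives a = 1.20982, b = −0.02308.
Gradient magnitude |∇z| = √(a² + b²) = √(1.46366 + 0.00053) = 1.21004.
True dip = arctan(1.21004) = 50.43°, dipping toward W (azimuth ≈ 271°).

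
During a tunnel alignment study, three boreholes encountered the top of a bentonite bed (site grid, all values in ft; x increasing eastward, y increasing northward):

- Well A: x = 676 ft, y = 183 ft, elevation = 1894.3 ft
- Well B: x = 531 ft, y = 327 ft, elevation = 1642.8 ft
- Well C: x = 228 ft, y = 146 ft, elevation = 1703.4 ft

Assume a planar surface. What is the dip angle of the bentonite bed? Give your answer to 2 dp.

Let the plane be z = a·x + b·y + c.
Well B−Well A: −145a + 144b = −251.5;  Well C−Well A: −448a − 37b = −190.9.
Solving gives a = 0.52657, b = −1.21630.
Gradient magnitude |∇z| = √(a² + b²) = √(0.27728 + 1.47939) = 1.32539.
True dip = arctan(1.32539) = 52.97°, dipping toward NNW (azimuth ≈ 337°).

52.97°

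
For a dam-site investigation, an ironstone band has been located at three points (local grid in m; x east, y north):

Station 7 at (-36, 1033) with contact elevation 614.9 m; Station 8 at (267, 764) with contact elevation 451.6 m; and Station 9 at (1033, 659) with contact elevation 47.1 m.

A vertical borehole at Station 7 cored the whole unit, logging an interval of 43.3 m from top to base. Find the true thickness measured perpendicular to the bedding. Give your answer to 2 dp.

Two edge vectors: Station 7→Station 8 = (303, -269, -163.3), Station 7→Station 9 = (1069, -374, -567.8).
Normal n = (Station 7→Station 8) × (Station 7→Station 9) = (91664, -2524.3, 174239).
So ∂z/∂x = −n_x/n_z = −0.52608 and ∂z/∂y = −n_y/n_z = 0.01449.
|∇z| = √(a²+b²) = 0.52628, so dip δ = arctan(0.52628) = 27.76°.
True thickness = vertical thickness × cos δ = 43.3 × cos 27.76° = 38.32 m.

38.32 m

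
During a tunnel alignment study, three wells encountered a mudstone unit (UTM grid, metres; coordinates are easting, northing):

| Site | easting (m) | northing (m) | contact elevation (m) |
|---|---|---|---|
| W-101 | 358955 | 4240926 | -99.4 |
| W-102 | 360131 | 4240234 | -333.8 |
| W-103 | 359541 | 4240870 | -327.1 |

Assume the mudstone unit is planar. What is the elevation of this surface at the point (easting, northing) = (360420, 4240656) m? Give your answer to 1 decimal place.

-618.7 m

Let the plane be z = a·easting + b·northing + c.
W-102−W-101: 1176a − 692b = −234.4;  W-103−W-101: 586a − 56b = −227.7.
Solving gives a = −0.425259674, b = −0.383967308.
Then c = -99.4 − a·358955 − b·4240926 = 1780926.63.
At (360420, 4240656): z = −153272.1 − 1628273.3 + 1780926.63 = -618.7 m.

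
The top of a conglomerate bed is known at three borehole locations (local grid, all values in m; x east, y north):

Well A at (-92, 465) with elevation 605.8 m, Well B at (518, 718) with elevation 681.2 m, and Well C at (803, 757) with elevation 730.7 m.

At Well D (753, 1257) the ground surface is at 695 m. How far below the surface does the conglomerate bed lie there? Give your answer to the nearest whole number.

Two edge vectors: Well A→Well B = (610, 253, 75.4), Well A→Well C = (895, 292, 124.9).
Normal n = (Well A→Well B) × (Well A→Well C) = (9582.9, -8706, -48315).
So ∂z/∂x = −n_x/n_z = 0.19834 and ∂z/∂y = −n_y/n_z = −0.18019.
Intercept c from Well A: 605.8 + 18.25 + 83.79 = 707.84.
At (753, 1257): z_contact = 149.4 − 226.5 + 707.84 = 630.7 m.
Depth below ground = 695 − 630.7 = 64 m.

64 m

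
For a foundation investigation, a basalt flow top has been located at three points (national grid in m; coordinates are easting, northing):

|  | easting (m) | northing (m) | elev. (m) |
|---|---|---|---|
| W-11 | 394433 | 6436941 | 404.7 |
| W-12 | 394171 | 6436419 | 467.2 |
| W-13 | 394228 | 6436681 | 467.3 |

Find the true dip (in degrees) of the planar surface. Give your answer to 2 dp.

Two edge vectors: W-11→W-12 = (-262, -522, 62.5), W-11→W-13 = (-205, -260, 62.6).
Normal n = (W-11→W-12) × (W-11→W-13) = (-16427.2, 3588.7, -38890).
So ∂z/∂easting = −n_x/n_z = −0.42240 and ∂z/∂northing = −n_y/n_z = 0.09228.
Gradient magnitude |∇z| = √(a² + b²) = √(0.17842 + 0.00852) = 0.43236.
True dip = arctan(0.43236) = 23.38°, dipping toward ESE (azimuth ≈ 102°).

23.38°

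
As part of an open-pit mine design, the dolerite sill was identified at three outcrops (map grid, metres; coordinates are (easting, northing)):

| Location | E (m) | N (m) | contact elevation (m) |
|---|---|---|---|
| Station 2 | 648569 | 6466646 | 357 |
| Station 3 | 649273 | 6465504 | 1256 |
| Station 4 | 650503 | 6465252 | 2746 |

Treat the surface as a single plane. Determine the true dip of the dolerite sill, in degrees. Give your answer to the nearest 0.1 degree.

Two edge vectors: Station 2→Station 3 = (704, -1142, 899), Station 2→Station 4 = (1934, -1394, 2389).
Normal n = (Station 2→Station 3) × (Station 2→Station 4) = (-1475032, 56810, 1227252).
So ∂z/∂E = −n_x/n_z = 1.20190 and ∂z/∂N = −n_y/n_z = −0.04629.
Gradient magnitude |∇z| = √(a² + b²) = √(1.44456 + 0.00214) = 1.20279.
True dip = arctan(1.20279) = 50.3°, dipping toward W (azimuth ≈ 272°).

50.3°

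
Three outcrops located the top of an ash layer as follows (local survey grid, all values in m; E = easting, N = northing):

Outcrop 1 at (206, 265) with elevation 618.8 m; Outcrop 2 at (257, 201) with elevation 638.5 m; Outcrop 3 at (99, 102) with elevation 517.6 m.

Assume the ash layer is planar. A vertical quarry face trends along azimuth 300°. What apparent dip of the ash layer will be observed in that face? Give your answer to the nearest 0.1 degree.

24.4°

Two edge vectors: Outcrop 1→Outcrop 2 = (51, -64, 19.7), Outcrop 1→Outcrop 3 = (-107, -163, -101.2).
Normal n = (Outcrop 1→Outcrop 2) × (Outcrop 1→Outcrop 3) = (9687.9, 3053.3, -15161).
So ∂z/∂E = −n_x/n_z = 0.63900 and ∂z/∂N = −n_y/n_z = 0.20139.
Unit vector along 300° is (sin 300°, cos 300°) = (-0.8660, 0.5000).
Slope in that direction = a·(-0.8660) + b·(0.5000) = −0.45270.
Apparent dip = arctan|0.45270| = 24.4° (true dip is 33.8°, so apparent ≤ true as expected).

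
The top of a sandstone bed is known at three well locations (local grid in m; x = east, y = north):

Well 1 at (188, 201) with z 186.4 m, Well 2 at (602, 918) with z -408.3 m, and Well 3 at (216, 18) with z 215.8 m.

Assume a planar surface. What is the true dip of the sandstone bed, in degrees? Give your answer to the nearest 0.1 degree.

Two edge vectors: Well 1→Well 2 = (414, 717, -594.7), Well 1→Well 3 = (28, -183, 29.4).
Normal n = (Well 1→Well 2) × (Well 1→Well 3) = (-87750.3, -28823.2, -95838).
So ∂z/∂x = −n_x/n_z = −0.91561 and ∂z/∂y = −n_y/n_z = −0.30075.
Gradient magnitude |∇z| = √(a² + b²) = √(0.83834 + 0.09045) = 0.96374.
True dip = arctan(0.96374) = 43.9°, dipping toward ENE (azimuth ≈ 072°).

43.9°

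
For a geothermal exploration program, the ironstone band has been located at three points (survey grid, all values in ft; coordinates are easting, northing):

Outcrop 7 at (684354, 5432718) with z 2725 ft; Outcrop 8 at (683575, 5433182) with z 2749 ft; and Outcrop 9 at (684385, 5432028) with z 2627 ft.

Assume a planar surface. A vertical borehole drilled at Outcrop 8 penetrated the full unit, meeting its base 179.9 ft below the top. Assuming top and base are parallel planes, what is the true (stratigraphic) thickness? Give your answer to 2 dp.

177.78 ft

Two edge vectors: Outcrop 7→Outcrop 8 = (-779, 464, 24), Outcrop 7→Outcrop 9 = (31, -690, -98).
Normal n = (Outcrop 7→Outcrop 8) × (Outcrop 7→Outcrop 9) = (-28912, -75598, 523126).
So ∂z/∂easting = −n_x/n_z = 0.05527 and ∂z/∂northing = −n_y/n_z = 0.14451.
|∇z| = √(a²+b²) = 0.15472, so dip δ = arctan(0.15472) = 8.80°.
True thickness = vertical thickness × cos δ = 179.9 × cos 8.80° = 177.78 ft.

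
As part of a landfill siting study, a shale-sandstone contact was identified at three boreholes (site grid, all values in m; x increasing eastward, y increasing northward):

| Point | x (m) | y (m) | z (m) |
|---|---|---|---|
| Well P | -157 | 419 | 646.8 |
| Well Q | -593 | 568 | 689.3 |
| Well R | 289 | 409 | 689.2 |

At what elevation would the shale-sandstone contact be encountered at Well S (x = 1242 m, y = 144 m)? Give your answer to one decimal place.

632.9 m

Let the plane be z = a·x + b·y + c.
Well Q−Well P: −436a + 149b = 42.5;  Well R−Well P: 446a − 10b = 42.4.
Solving gives a = 0.108587, b = 0.602979.
Then c = 646.8 − a·-157 − b·419 = 411.20.
At (1242, 144): z = 134.9 + 86.8 + 411.20 = 632.9 m.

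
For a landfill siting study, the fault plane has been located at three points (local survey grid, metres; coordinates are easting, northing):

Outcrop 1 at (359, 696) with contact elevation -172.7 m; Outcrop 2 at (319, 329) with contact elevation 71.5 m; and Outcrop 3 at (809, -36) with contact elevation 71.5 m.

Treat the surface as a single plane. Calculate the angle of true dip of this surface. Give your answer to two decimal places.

Let the plane be z = a·easting + b·northing + c.
Outcrop 2−Outcrop 1: −40a − 367b = 244.2;  Outcrop 3−Outcrop 1: 450a − 732b = 244.2.
Solving gives a = −0.45843, b = −0.61543.
Gradient magnitude |∇z| = √(a² + b²) = √(0.21016 + 0.37875) = 0.76741.
True dip = arctan(0.76741) = 37.50°, dipping toward NE (azimuth ≈ 037°).

37.50°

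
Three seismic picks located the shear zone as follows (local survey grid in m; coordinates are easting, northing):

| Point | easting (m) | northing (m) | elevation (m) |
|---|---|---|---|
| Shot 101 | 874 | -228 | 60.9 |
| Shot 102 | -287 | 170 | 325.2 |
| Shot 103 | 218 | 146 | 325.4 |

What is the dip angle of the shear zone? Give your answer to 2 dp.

37.71°

Let the plane be z = a·easting + b·northing + c.
Shot 102−Shot 101: −1161a + 398b = 264.3;  Shot 103−Shot 101: −656a + 374b = 264.5.
Solving gives a = 0.03710, b = 0.77229.
Gradient magnitude |∇z| = √(a² + b²) = √(0.00138 + 0.59643) = 0.77318.
True dip = arctan(0.77318) = 37.71°, dipping toward S (azimuth ≈ 183°).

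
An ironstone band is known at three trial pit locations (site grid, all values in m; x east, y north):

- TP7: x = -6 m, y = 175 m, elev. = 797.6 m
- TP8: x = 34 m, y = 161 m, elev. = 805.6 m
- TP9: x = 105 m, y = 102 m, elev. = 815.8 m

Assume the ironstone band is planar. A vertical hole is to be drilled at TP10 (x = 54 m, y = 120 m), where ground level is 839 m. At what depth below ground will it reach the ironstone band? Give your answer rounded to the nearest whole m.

33 m

Let the plane be z = a·x + b·y + c.
TP8−TP7: 40a − 14b = 8;  TP9−TP7: 111a − 73b = 18.2.
Solving gives a = 0.24100, b = 0.11713.
Then c = 797.6 − a·-6 − b·175 = 778.55.
At (54, 120): z_contact = 13.0 + 14.1 + 778.55 = 805.6 m.
Depth below ground = 839 − 805.6 = 33 m.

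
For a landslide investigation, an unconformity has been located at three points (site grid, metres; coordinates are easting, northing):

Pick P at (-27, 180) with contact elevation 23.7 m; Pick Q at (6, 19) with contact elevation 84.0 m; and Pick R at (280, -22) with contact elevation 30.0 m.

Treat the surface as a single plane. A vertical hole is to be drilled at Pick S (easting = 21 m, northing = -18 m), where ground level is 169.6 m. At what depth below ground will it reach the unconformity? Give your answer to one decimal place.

73.7 m

Two edge vectors: Pick P→Pick Q = (33, -161, 60.3), Pick P→Pick R = (307, -202, 6.3).
Normal n = (Pick P→Pick Q) × (Pick P→Pick R) = (11166.3, 18304.2, 42761).
So ∂z/∂easting = −n_x/n_z = −0.26113 and ∂z/∂northing = −n_y/n_z = −0.42806.
Intercept c from Pick P: 23.7 − 7.05 + 77.05 = 93.70.
At (21, -18): z_contact = −5.48 + 7.71 + 93.70 = 95.92 m.
Depth below ground = 169.6 − 95.92 = 73.7 m.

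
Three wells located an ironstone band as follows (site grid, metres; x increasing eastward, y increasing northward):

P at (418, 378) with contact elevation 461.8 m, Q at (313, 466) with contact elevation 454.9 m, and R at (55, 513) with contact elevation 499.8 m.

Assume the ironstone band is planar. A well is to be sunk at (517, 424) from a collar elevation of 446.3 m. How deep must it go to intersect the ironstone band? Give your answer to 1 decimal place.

Two edge vectors: P→Q = (-105, 88, -6.9), P→R = (-363, 135, 38).
Normal n = (P→Q) × (P→R) = (4275.5, 6494.7, 17769).
So ∂z/∂x = −n_x/n_z = −0.24062 and ∂z/∂y = −n_y/n_z = −0.36551.
Intercept c from P: 461.8 + 100.58 + 138.16 = 700.54.
At (517, 424): z_contact = −124.40 − 154.98 + 700.54 = 421.17 m.
Depth below ground = 446.3 − 421.17 = 25.1 m.

25.1 m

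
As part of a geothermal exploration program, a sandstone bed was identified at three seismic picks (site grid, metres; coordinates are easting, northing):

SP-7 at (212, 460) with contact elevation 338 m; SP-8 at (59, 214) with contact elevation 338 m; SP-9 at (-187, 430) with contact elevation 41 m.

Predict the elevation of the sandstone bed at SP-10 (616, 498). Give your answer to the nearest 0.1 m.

Let the plane be z = a·easting + b·northing + c.
SP-8−SP-7: −153a − 246b = 0;  SP-9−SP-7: −399a − 30b = −297.
Solving gives a = 0.78088, b = −0.48567.
Then c = 338 − a·212 − b·460 = 395.86.
At (616, 498): z = 481.0 − 241.9 + 395.86 = 635.0 m.

635.0 m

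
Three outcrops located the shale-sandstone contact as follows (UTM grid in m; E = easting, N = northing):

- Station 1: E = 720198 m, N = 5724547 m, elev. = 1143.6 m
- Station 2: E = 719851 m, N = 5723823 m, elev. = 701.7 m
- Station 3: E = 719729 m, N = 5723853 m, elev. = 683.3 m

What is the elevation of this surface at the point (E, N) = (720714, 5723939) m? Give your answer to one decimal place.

Two edge vectors: Station 1→Station 2 = (-347, -724, -441.9), Station 1→Station 3 = (-469, -694, -460.3).
Normal n = (Station 1→Station 2) × (Station 1→Station 3) = (26578.6, 47527, -98738).
So ∂z/∂E = −n_x/n_z = 0.269183091 and ∂z/∂N = −n_y/n_z = 0.481344568.
Intercept c from Station 1: 1143.6 − 193865.12 − 2755479.61 = −2948201.13.
At (720714, 5723939): z = 194004.0 + 2755186.9 − 2948201.13 = 989.8 m.

989.8 m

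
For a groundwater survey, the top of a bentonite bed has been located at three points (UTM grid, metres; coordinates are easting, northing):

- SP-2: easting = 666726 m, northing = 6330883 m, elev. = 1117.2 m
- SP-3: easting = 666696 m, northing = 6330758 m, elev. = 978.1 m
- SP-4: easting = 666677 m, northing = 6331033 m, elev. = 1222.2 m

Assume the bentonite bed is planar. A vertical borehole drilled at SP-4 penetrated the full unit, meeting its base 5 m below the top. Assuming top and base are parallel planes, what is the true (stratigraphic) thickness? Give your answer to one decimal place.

Let the plane be z = a·easting + b·northing + c.
SP-3−SP-2: −30a − 125b = −139.1;  SP-4−SP-2: −49a + 150b = 105.
Solving gives a = 0.72847, b = 0.93797.
|∇z| = √(a²+b²) = 1.18762, so dip δ = arctan(1.18762) = 49.90°.
True thickness = vertical thickness × cos δ = 5 × cos 49.90° = 3.2 m.

3.2 m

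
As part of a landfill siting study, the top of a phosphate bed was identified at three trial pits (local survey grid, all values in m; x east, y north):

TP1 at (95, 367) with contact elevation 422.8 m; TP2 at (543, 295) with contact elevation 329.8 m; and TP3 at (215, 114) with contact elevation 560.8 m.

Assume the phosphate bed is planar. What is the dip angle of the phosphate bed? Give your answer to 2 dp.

Let the plane be z = a·x + b·y + c.
TP2−TP1: 448a − 72b = −93;  TP3−TP1: 120a − 253b = 138.
Solving gives a = −0.31962, b = −0.69705.
Gradient magnitude |∇z| = √(a² + b²) = √(0.10215 + 0.48588) = 0.76683.
True dip = arctan(0.76683) = 37.48°, dipping toward NNE (azimuth ≈ 025°).

37.48°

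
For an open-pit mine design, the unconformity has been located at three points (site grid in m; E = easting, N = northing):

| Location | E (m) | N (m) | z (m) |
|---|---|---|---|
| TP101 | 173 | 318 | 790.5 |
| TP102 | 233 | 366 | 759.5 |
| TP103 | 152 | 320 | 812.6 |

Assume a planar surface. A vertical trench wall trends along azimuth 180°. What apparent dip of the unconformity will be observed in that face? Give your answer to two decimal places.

30.90°

Two edge vectors: TP101→TP102 = (60, 48, -31), TP101→TP103 = (-21, 2, 22.1).
Normal n = (TP101→TP102) × (TP101→TP103) = (1122.8, -675, 1128).
So ∂z/∂E = −n_x/n_z = −0.99539 and ∂z/∂N = −n_y/n_z = 0.59840.
Unit vector along 180° is (sin 180°, cos 180°) = (0.0000, -1.0000).
Slope in that direction = a·(0.0000) + b·(-1.0000) = −0.59840.
Apparent dip = arctan|0.59840| = 30.90° (true dip is 49.3°, so apparent ≤ true as expected).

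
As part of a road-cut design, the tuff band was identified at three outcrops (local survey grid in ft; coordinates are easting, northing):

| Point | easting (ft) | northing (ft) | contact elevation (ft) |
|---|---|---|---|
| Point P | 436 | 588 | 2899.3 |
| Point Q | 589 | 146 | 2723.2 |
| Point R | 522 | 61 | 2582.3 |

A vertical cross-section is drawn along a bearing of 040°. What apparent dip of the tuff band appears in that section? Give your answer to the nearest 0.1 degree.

52.7°

Two edge vectors: Point P→Point Q = (153, -442, -176.1), Point P→Point R = (86, -527, -317).
Normal n = (Point P→Point Q) × (Point P→Point R) = (47309.3, 33356.4, -42619).
So ∂z/∂easting = −n_x/n_z = 1.11005 and ∂z/∂northing = −n_y/n_z = 0.78267.
Unit vector along 040° is (sin 40°, cos 40°) = (0.6428, 0.7660).
Slope in that direction = a·(0.6428) + b·(0.7660) = 1.31308.
Apparent dip = arctan|1.31308| = 52.7° (true dip is 53.6°, so apparent ≤ true as expected).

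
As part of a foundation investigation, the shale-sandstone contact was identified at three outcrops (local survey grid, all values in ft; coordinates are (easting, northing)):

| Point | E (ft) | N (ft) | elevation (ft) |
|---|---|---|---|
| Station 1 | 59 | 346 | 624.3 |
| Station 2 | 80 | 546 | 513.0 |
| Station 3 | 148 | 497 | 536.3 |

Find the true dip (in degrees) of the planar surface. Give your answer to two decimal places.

Two edge vectors: Station 1→Station 2 = (21, 200, -111.3), Station 1→Station 3 = (89, 151, -88).
Normal n = (Station 1→Station 2) × (Station 1→Station 3) = (-793.7, -8057.7, -14629).
So ∂z/∂E = −n_x/n_z = −0.05426 and ∂z/∂N = −n_y/n_z = −0.55080.
Gradient magnitude |∇z| = √(a² + b²) = √(0.00294 + 0.30338) = 0.55347.
True dip = arctan(0.55347) = 28.96°, dipping toward N (azimuth ≈ 006°).

28.96°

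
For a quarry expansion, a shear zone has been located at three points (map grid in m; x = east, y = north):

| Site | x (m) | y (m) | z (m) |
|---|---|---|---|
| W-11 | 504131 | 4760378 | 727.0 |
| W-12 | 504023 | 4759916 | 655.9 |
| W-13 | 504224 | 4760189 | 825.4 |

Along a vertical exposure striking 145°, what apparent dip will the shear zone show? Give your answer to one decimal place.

Two edge vectors: W-11→W-12 = (-108, -462, -71.1), W-11→W-13 = (93, -189, 98.4).
Normal n = (W-11→W-12) × (W-11→W-13) = (-58898.7, 4014.9, 63378).
So ∂z/∂x = −n_x/n_z = 0.92932 and ∂z/∂y = −n_y/n_z = −0.06335.
Unit vector along 145° is (sin 145°, cos 145°) = (0.5736, -0.8192).
Slope in that direction = a·(0.5736) + b·(-0.8192) = 0.58493.
Apparent dip = arctan|0.58493| = 30.3° (true dip is 43.0°, so apparent ≤ true as expected).

30.3°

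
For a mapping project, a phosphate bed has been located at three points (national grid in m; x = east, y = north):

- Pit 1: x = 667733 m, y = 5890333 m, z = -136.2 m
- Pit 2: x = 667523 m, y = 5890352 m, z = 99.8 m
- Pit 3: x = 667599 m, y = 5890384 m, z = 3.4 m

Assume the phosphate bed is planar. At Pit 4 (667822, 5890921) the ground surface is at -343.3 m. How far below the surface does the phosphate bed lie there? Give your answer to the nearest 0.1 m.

Let the plane be z = a·x + b·y + c.
Pit 2−Pit 1: −210a + 19b = 236;  Pit 3−Pit 1: −134a + 51b = 139.6.
Solving gives a = −1.149387555, b = −0.282704557.
Then c = -136.2 − a·667733 − b·5890333 = 2432571.78.
At (667822, 5890921): z_contact = −767586.30 − 1665390.21 + 2432571.78 = -404.73 m.
Depth below ground = -343.3 − (-404.73) = 61.4 m.

61.4 m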